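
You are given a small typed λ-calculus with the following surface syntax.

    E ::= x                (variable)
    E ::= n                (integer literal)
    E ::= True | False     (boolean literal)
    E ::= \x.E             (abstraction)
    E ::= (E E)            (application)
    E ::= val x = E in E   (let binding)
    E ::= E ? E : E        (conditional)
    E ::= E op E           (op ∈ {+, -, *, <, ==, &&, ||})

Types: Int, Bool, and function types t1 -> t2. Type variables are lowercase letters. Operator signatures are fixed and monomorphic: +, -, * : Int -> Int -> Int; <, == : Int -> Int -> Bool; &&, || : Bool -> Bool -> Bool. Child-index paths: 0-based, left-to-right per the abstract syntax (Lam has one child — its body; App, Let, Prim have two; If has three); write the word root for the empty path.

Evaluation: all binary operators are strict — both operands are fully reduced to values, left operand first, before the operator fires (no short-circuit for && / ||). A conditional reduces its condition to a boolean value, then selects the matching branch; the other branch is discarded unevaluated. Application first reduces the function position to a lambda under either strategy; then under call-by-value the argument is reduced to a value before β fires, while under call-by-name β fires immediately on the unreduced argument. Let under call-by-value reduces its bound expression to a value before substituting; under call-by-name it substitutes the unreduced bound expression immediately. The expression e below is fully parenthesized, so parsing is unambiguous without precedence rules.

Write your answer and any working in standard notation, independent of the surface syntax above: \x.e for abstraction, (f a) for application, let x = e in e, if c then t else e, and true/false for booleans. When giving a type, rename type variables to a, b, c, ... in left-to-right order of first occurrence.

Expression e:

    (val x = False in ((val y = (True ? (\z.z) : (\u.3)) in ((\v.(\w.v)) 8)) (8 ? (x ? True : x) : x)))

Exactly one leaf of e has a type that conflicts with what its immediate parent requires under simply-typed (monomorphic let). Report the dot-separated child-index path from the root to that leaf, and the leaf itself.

Answer: 1.1.0 : 8

Working:
let x : Bool
  unify Bool ~ Bool
z : a
\z._ : a -> a
\u._ : b -> Int
  unify a -> a ~ b -> Int
  unify a ~ b
  unify b ~ Int
let y : Int -> Int
v : c
\w._ : d -> c
\v._ : c -> d -> c
  unify c -> d -> c ~ Int -> e
  unify c ~ Int
  unify d -> Int ~ e
_ _ : d -> Int
  unify Int ~ Bool
  FAIL: mismatch Int ~ Bool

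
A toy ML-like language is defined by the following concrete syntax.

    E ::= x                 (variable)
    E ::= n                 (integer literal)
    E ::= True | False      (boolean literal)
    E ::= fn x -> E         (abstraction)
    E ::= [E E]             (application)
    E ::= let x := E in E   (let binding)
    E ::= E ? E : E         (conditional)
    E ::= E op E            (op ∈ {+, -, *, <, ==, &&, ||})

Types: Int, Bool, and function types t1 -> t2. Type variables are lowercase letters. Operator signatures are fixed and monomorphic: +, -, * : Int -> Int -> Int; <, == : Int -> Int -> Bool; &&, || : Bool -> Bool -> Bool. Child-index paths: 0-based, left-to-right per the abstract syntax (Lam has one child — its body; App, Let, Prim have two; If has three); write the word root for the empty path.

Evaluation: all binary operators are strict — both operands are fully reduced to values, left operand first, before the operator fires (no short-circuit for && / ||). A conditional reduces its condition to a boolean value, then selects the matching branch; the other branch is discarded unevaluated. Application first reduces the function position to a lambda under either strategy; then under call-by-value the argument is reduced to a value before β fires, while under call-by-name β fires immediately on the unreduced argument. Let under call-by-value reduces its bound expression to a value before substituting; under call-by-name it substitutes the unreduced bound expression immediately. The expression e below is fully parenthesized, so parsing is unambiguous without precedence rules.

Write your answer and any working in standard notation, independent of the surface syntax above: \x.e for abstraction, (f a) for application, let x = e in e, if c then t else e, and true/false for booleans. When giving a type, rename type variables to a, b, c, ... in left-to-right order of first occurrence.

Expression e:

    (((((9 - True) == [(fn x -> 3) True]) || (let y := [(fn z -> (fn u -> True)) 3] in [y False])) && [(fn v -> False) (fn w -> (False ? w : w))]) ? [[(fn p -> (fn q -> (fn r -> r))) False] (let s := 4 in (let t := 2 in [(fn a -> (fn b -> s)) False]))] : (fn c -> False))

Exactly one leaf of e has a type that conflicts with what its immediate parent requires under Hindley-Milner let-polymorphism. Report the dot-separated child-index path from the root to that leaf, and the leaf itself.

Working:
  unify Int ~ Int
  unify Bool ~ Int
  FAIL: mismatch Bool ~ Int

Answer: 0.0.0.0.1 : true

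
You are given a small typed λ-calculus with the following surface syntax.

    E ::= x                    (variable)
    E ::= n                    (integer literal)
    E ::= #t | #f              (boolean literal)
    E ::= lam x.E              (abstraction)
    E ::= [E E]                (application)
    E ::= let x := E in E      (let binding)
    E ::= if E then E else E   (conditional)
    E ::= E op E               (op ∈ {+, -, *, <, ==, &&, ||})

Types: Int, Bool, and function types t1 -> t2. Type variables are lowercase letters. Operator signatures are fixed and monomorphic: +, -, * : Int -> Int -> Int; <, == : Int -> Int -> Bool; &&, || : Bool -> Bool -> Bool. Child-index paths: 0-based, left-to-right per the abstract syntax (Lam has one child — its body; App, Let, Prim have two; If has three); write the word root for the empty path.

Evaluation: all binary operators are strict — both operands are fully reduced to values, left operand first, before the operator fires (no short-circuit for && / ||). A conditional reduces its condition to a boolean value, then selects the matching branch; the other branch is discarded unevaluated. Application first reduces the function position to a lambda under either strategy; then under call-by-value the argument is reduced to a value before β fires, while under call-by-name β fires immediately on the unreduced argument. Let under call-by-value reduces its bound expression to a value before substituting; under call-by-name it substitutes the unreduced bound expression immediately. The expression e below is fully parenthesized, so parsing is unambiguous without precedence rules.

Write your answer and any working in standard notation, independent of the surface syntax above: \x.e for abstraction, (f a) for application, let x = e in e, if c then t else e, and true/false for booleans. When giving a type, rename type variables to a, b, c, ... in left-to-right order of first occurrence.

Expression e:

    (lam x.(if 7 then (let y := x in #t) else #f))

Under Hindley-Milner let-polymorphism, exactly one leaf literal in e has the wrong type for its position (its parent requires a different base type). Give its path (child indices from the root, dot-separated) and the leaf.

Trace:
  unify Int ~ Bool
  FAIL: mismatch Int ~ Bool

Answer: 0.0 : 7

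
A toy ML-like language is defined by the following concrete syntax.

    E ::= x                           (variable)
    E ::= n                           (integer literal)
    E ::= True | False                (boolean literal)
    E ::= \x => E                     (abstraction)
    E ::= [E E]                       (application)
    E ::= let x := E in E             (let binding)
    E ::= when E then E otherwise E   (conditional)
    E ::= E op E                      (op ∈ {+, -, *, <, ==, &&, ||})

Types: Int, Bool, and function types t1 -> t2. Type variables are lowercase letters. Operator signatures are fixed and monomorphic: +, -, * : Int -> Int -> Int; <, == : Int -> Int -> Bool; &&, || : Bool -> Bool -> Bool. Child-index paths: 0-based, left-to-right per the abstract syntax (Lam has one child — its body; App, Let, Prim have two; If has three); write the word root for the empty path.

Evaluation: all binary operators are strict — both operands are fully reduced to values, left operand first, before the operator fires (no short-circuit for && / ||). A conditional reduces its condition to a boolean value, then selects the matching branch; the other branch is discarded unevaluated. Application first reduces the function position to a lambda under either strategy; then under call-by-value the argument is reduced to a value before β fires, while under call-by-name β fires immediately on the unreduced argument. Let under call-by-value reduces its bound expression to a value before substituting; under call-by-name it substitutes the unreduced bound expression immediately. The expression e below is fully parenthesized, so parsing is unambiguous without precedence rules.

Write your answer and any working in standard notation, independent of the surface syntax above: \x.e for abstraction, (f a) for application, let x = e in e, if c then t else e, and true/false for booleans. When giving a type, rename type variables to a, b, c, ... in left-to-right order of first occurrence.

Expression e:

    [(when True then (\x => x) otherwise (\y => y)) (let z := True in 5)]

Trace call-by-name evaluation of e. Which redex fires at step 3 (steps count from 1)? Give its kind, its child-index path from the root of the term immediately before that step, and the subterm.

Answer: let at root : (let z = true in 5)

Derivation:
step 0: ((if true then (\x.x) else (\y.y)) (let z = true in 5))
step 1: [if@0] ((\x.x) (let z = true in 5))
step 2: [beta@root] (let z = true in 5)
step 3: [let@root] 5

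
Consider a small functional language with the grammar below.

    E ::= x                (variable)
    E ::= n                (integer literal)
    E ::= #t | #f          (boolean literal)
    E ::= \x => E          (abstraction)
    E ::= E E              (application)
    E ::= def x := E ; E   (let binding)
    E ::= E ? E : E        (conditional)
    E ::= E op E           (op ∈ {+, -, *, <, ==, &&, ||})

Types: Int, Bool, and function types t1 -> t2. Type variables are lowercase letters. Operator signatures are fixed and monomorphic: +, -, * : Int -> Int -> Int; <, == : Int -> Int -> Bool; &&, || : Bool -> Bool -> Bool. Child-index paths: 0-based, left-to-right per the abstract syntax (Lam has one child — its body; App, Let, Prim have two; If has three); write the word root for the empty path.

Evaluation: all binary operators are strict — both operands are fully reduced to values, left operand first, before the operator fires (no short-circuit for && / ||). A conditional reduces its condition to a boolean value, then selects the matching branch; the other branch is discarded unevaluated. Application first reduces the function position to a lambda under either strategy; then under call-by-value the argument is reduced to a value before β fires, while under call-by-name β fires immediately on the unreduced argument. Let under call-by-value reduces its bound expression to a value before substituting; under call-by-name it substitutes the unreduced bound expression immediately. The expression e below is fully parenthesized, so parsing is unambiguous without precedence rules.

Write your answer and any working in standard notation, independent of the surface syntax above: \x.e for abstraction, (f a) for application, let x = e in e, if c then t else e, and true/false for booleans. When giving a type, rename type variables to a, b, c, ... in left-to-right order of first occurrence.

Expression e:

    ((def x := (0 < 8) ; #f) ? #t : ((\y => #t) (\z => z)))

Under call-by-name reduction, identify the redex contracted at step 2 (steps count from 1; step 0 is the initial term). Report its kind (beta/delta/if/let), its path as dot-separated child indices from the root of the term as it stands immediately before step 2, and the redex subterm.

Trace:
step 0: (if (let x = (0 < 8) in false) then true else ((\y.true) (\z.z)))
step 1: [let@0] (if false then true else ((\y.true) (\z.z)))
step 2: [if@root] ((\y.true) (\z.z))

Answer: if at root : (if false then true else ((\y.true) (\z.z)))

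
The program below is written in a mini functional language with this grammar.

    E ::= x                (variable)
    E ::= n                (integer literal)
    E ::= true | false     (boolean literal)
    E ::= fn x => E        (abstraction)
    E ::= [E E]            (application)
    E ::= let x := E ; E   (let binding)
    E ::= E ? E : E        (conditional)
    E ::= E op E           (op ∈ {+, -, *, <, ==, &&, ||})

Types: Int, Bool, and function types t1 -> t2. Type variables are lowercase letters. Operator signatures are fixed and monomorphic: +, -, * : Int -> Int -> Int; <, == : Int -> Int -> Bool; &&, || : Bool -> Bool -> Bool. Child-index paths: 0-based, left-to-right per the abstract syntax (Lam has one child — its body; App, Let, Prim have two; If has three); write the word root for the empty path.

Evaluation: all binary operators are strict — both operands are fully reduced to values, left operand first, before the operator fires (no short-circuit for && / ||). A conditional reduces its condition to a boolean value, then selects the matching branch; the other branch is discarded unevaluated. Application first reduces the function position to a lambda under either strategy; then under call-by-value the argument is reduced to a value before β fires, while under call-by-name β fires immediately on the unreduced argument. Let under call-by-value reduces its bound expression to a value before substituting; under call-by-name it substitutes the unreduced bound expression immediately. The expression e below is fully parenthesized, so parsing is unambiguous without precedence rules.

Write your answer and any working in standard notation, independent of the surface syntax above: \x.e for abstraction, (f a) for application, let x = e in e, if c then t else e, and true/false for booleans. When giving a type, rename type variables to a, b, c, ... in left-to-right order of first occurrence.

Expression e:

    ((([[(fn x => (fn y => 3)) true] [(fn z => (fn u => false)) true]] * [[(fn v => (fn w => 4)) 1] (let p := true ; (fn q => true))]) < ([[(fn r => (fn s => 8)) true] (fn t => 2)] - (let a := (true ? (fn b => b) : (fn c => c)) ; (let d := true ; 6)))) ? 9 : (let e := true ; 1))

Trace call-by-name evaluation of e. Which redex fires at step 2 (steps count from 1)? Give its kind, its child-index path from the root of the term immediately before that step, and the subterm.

Working:
step 0: (if (((((\x.(\y.3)) true) ((\z.(\u.false)) true)) * (((\v.(\w.4)) 1) (let p = true in (\q.true)))) < ((((\r.(\s.8)) true) (\t.2)) - (let a = (if true then (\b.b) else (\c.c)) in (let d = true in 6)))) then 9 else (let e = true in 1))
step 1: [beta@0.0.0.0] (if ((((\y.3) ((\z.(\u.false)) true)) * (((\v.(\w.4)) 1) (let p = true in (\q.true)))) < ((((\r.(\s.8)) true) (\t.2)) - (let a = (if true then (\b.b) else (\c.c)) in (let d = true in 6)))) then 9 else (let e = true in 1))
step 2: [beta@0.0.0] (if ((3 * (((\v.(\w.4)) 1) (let p = true in (\q.true)))) < ((((\r.(\s.8)) true) (\t.2)) - (let a = (if true then (\b.b) else (\c.c)) in (let d = true in 6)))) then 9 else (let e = true in 1))

Answer: beta at 0.0.0 : ((\y.3) ((\z.(\u.false)) true))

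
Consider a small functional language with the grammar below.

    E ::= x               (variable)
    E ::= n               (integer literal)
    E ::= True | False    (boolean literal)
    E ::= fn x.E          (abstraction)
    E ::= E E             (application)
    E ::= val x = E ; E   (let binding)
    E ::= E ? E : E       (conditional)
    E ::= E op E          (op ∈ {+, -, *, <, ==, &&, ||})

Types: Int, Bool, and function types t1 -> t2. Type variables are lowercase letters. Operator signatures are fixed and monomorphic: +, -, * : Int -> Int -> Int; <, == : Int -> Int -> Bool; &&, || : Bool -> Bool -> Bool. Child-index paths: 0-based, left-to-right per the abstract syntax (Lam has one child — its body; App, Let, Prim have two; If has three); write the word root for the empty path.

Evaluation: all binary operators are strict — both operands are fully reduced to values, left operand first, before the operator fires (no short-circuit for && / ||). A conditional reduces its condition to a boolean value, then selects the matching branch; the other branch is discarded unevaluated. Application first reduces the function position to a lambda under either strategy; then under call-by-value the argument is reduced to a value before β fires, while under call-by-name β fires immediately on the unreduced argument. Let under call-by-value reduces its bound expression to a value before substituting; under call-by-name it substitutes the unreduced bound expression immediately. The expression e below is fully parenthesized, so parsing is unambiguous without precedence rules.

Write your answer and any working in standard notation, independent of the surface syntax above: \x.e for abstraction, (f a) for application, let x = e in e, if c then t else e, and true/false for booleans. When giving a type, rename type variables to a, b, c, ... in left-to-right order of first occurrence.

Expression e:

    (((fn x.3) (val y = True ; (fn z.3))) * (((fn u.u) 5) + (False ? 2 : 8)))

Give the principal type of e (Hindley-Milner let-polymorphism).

Answer: Int

Trace:
\x._ : a -> Int
let y : Bool
\z._ : b -> Int
  unify a -> Int ~ (b -> Int) -> c
  unify a ~ b -> Int
  unify Int ~ c
_ _ : Int
  unify Int ~ Int
u : d
\u._ : d -> d
  unify d -> d ~ Int -> e
  unify d ~ Int
  unify Int ~ e
_ _ : Int
  unify Int ~ Int
  unify Bool ~ Bool
  unify Int ~ Int
  unify Int ~ Int
  unify Int ~ Int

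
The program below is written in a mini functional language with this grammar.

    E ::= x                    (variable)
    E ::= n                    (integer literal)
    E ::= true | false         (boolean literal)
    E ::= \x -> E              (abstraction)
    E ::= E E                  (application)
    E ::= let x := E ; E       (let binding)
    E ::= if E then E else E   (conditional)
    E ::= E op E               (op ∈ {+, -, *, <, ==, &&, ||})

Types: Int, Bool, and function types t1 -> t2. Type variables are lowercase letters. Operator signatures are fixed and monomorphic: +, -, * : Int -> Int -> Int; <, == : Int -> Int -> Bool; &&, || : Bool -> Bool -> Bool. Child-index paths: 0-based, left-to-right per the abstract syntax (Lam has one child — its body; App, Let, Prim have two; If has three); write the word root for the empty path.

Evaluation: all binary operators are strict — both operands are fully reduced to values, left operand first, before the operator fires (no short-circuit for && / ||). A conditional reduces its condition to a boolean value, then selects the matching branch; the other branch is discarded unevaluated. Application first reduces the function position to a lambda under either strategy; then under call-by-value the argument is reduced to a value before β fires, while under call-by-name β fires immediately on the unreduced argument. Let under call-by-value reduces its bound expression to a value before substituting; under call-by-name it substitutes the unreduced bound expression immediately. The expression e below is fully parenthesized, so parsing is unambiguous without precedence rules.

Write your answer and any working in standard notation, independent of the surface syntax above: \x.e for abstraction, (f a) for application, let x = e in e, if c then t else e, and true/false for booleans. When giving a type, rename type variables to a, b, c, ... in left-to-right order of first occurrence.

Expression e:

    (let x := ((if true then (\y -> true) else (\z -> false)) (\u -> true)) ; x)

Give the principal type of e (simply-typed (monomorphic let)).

Working:
  unify Bool ~ Bool
\y._ : a -> Bool
\z._ : b -> Bool
  unify a -> Bool ~ b -> Bool
  unify a ~ b
  unify Bool ~ Bool
\u._ : c -> Bool
  unify b -> Bool ~ (c -> Bool) -> d
  unify b ~ c -> Bool
  unify Bool ~ d
_ _ : Bool
let x : Bool
x : Bool

Answer: Bool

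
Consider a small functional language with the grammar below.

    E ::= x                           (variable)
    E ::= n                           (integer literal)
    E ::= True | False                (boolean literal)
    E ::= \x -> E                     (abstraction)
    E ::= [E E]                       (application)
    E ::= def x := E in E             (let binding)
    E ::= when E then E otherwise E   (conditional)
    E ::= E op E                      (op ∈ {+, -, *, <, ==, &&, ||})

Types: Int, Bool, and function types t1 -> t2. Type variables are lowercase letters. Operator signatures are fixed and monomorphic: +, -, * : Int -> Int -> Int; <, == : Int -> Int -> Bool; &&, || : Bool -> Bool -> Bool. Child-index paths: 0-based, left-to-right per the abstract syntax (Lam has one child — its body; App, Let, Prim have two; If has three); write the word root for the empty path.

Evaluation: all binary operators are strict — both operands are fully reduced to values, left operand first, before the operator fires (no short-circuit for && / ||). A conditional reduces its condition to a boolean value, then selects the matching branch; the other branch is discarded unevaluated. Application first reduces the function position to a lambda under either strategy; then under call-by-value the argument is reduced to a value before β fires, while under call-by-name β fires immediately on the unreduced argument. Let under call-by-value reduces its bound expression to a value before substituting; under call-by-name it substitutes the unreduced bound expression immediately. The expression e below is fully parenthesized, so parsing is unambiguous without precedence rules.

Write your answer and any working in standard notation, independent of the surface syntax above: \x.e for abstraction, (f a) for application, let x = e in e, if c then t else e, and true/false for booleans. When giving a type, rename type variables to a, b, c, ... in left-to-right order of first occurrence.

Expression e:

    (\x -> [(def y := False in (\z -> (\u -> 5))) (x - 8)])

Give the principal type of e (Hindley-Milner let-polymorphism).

Answer: Int -> a -> Int

Derivation:
let y : Bool
\u._ : c -> Int
\z._ : b -> c -> Int
x : a
  unify a ~ Int
  unify Int ~ Int
  unify b -> c -> Int ~ Int -> d
  unify b ~ Int
  unify c -> Int ~ d
_ _ : c -> Int
\x._ : Int -> c -> Int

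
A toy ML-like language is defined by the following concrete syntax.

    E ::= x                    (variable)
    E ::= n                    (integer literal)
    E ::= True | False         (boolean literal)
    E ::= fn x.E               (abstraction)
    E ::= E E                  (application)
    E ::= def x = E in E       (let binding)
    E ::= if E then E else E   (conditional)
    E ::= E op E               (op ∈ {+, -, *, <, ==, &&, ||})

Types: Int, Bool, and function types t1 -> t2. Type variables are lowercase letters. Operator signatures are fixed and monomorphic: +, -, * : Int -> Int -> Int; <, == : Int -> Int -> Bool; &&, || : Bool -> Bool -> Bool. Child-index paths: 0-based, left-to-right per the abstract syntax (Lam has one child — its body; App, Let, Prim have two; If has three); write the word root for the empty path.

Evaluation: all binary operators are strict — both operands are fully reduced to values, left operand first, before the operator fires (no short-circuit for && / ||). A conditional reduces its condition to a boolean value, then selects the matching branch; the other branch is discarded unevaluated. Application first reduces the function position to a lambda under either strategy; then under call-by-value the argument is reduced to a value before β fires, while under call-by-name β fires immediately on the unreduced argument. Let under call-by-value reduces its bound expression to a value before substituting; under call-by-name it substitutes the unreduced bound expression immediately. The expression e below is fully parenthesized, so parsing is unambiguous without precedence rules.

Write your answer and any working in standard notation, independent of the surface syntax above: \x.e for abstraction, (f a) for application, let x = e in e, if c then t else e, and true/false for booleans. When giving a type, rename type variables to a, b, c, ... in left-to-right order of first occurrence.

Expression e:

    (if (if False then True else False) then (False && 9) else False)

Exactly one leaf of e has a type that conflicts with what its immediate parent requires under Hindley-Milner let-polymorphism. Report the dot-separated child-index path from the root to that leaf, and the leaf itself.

Answer: 1.1 : 9

Trace:
  unify Bool ~ Bool
  unify Bool ~ Bool
  unify Bool ~ Bool
  unify Bool ~ Bool
  unify Int ~ Bool
  FAIL: mismatch Int ~ Bool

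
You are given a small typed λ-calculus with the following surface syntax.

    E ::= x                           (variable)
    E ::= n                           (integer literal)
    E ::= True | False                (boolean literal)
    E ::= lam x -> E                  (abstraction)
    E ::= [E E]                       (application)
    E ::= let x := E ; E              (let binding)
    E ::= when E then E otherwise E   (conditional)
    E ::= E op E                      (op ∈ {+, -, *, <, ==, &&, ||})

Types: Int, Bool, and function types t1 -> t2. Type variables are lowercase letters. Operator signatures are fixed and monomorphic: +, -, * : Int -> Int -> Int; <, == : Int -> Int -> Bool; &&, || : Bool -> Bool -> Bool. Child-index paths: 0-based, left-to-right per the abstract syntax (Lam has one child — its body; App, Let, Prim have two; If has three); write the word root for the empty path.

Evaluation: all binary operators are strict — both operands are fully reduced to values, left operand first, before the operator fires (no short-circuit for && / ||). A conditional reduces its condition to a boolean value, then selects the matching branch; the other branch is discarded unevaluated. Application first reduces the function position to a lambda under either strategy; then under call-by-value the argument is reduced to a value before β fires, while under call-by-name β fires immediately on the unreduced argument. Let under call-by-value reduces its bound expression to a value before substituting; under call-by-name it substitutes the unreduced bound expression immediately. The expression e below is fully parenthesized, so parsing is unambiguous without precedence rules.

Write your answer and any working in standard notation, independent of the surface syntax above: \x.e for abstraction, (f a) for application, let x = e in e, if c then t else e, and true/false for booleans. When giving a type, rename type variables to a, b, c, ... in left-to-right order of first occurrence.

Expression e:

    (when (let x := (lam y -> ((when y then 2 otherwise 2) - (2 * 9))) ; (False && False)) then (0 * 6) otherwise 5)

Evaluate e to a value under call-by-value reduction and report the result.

Answer: 5

Working:
step 0: (if (let x = (\y.((if y then 2 else 2) - (2 * 9))) in (false && false)) then (0 * 6) else 5)
step 1: [let@0] (if (false && false) then (0 * 6) else 5)
step 2: [delta@0] (if false then (0 * 6) else 5)
step 3: [if@root] 5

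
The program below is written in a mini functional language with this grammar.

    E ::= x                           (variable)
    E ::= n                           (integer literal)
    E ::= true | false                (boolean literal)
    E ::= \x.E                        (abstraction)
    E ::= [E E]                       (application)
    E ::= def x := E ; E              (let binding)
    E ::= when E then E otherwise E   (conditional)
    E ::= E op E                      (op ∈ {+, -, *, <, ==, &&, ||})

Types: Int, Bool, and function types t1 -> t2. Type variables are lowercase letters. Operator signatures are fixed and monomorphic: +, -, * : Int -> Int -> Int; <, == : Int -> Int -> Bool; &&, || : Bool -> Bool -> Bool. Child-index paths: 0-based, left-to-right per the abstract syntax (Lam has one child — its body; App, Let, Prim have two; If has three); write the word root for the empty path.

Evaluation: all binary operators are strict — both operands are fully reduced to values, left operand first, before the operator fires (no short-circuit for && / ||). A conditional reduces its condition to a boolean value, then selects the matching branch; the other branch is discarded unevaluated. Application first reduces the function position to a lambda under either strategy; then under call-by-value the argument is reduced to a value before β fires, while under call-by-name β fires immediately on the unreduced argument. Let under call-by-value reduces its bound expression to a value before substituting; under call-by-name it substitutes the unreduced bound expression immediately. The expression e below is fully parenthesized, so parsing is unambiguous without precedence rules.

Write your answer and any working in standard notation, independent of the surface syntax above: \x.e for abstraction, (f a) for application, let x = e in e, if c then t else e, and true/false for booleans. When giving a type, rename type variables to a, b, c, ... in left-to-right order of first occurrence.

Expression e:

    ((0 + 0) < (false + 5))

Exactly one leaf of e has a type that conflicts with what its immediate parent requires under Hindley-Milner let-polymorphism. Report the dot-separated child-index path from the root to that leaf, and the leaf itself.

Trace:
  unify Int ~ Int
  unify Int ~ Int
  unify Int ~ Int
  unify Bool ~ Int
  FAIL: mismatch Bool ~ Int

Answer: 1.0 : false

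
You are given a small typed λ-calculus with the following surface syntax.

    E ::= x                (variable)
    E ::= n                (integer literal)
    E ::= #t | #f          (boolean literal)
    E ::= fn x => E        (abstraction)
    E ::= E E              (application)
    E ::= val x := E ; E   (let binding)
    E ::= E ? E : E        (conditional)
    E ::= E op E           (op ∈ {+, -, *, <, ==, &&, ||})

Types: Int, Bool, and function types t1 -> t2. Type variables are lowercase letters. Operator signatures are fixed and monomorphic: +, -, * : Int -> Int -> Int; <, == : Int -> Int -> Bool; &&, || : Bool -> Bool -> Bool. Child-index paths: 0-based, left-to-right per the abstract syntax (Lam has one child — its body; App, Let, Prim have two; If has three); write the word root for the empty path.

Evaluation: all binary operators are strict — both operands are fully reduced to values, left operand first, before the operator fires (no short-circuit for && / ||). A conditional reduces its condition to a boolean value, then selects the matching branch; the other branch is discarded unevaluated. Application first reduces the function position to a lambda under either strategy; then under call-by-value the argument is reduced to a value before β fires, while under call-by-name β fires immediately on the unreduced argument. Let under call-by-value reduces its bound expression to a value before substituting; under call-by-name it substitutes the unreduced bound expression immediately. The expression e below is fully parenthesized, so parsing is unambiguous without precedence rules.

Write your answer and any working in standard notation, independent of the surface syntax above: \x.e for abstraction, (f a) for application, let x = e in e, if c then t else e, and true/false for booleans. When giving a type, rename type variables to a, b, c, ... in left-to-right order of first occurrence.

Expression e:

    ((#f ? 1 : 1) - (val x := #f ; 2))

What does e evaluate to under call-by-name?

Derivation:
step 0: ((if false then 1 else 1) - (let x = false in 2))
step 1: [if@0] (1 - (let x = false in 2))
step 2: [let@1] (1 - 2)
step 3: [delta@root] -1

Answer: -1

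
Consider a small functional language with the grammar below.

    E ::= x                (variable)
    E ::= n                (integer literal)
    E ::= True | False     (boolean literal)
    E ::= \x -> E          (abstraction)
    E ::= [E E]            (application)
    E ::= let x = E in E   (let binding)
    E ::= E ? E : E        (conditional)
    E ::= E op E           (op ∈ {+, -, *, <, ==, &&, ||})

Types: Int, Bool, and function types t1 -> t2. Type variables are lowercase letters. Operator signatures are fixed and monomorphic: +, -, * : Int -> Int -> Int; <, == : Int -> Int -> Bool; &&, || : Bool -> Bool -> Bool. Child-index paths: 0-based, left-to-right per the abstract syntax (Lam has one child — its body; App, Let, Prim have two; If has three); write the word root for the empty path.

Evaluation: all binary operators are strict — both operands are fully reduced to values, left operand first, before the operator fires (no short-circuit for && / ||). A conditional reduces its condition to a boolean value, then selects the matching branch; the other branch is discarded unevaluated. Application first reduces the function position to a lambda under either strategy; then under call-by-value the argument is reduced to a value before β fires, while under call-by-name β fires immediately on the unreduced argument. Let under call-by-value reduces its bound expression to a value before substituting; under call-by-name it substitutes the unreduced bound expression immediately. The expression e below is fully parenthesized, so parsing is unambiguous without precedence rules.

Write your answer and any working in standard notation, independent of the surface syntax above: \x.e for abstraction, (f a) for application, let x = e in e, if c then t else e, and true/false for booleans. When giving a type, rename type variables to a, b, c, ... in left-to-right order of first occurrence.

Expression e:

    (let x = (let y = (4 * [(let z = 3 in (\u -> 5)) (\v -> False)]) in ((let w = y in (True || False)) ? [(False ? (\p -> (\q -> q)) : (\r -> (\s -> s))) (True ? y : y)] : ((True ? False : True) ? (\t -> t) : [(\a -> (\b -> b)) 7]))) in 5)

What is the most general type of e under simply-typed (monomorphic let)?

Derivation:
  unify Int ~ Int
let z : Int
\u._ : a -> Int
\v._ : b -> Bool
  unify a -> Int ~ (b -> Bool) -> c
  unify a ~ b -> Bool
  unify Int ~ c
_ _ : Int
  unify Int ~ Int
let y : Int
y : Int
let w : Int
  unify Bool ~ Bool
  unify Bool ~ Bool
  unify Bool ~ Bool
  unify Bool ~ Bool
q : e
\q._ : e -> e
\p._ : d -> e -> e
s : g
\s._ : g -> g
\r._ : f -> g -> g
  unify d -> e -> e ~ f -> g -> g
  unify d ~ f
  unify e -> e ~ g -> g
  unify e ~ g
  unify g ~ g
  unify Bool ~ Bool
y : Int
y : Int
  unify Int ~ Int
  unify f -> g -> g ~ Int -> h
  unify f ~ Int
  unify g -> g ~ h
_ _ : g -> g
  unify Bool ~ Bool
  unify Bool ~ Bool
  unify Bool ~ Bool
t : i
\t._ : i -> i
b : k
\b._ : k -> k
\a._ : j -> k -> k
  unify j -> k -> k ~ Int -> l
  unify j ~ Int
  unify k -> k ~ l
_ _ : k -> k
  unify i -> i ~ k -> k
  unify i ~ k
  unify k ~ k
  unify g -> g ~ k -> k
  unify g ~ k
  unify k ~ k
let x : k -> k

Answer: Int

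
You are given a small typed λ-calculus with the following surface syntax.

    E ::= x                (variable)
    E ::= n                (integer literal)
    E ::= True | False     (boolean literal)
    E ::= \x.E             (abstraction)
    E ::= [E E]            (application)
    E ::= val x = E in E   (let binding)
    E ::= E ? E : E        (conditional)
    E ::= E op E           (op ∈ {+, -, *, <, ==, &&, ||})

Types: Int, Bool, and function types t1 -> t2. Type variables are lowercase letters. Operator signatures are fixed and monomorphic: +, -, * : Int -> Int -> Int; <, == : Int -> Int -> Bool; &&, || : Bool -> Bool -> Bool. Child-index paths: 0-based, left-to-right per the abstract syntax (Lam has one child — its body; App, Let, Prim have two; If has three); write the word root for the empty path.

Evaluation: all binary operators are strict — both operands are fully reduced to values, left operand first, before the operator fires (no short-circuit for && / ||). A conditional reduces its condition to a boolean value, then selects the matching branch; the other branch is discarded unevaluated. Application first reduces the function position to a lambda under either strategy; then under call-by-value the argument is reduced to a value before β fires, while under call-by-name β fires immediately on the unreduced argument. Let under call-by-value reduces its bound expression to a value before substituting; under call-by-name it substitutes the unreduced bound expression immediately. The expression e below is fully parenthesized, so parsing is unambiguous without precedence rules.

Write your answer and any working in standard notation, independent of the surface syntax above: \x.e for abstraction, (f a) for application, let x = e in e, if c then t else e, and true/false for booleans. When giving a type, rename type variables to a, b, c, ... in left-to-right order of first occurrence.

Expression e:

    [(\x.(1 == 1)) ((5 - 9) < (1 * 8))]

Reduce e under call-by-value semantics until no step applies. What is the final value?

Answer: true

Trace:
step 0: ((\x.(1 == 1)) ((5 - 9) < (1 * 8)))
step 1: [delta@1.0] ((\x.(1 == 1)) (-4 < (1 * 8)))
step 2: [delta@1.1] ((\x.(1 == 1)) (-4 < 8))
step 3: [delta@1] ((\x.(1 == 1)) true)
step 4: [beta@root] (1 == 1)
step 5: [delta@root] true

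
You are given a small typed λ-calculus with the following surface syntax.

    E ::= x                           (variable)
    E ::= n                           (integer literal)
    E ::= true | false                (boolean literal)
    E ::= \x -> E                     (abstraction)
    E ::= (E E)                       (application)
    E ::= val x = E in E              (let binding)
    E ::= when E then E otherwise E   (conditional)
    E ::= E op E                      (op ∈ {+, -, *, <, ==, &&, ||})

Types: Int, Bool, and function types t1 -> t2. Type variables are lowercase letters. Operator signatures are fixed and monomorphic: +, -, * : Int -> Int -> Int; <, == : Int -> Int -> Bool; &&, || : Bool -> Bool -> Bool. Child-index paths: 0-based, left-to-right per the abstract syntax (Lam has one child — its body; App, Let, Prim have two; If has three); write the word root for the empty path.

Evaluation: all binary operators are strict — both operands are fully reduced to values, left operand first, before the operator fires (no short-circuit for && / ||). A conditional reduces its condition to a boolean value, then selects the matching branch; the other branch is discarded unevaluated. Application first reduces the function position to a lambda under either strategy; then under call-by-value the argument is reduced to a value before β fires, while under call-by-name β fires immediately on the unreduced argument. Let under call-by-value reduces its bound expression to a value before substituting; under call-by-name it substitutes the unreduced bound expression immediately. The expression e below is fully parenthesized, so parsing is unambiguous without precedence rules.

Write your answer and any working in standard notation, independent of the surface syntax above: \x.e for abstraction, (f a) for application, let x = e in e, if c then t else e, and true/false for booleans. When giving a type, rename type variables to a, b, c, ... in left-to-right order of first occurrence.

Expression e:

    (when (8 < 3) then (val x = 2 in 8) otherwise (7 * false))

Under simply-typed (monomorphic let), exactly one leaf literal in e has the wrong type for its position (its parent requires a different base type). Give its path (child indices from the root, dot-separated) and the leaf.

Answer: 2.1 : false

Derivation:
  unify Int ~ Int
  unify Int ~ Int
  unify Bool ~ Bool
let x : Int
  unify Int ~ Int
  unify Bool ~ Int
  FAIL: mismatch Bool ~ Int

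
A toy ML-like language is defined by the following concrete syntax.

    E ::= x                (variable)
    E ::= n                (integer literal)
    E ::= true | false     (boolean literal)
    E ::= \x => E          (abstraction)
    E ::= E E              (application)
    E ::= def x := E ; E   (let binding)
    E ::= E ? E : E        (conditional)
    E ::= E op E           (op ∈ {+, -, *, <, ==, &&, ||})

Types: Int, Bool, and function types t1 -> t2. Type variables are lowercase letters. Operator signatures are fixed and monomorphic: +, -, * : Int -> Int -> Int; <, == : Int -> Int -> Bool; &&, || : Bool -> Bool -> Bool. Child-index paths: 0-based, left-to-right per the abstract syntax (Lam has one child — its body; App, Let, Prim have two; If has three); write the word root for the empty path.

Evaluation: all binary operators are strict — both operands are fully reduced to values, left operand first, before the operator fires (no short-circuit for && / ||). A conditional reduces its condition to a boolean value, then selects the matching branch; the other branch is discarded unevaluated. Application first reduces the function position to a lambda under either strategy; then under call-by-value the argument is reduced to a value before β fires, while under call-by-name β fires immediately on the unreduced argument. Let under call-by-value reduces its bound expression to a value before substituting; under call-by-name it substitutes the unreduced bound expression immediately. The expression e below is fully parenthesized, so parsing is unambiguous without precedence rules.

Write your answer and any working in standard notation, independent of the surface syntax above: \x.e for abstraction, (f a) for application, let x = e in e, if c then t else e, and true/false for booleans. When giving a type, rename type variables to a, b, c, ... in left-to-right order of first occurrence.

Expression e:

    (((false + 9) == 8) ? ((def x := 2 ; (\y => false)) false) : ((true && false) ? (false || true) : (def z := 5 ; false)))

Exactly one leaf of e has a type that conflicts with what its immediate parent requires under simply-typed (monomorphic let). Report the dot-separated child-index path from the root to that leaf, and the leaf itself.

Answer: 0.0.0 : false

Trace:
  unify Bool ~ Int
  FAIL: mismatch Bool ~ Int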